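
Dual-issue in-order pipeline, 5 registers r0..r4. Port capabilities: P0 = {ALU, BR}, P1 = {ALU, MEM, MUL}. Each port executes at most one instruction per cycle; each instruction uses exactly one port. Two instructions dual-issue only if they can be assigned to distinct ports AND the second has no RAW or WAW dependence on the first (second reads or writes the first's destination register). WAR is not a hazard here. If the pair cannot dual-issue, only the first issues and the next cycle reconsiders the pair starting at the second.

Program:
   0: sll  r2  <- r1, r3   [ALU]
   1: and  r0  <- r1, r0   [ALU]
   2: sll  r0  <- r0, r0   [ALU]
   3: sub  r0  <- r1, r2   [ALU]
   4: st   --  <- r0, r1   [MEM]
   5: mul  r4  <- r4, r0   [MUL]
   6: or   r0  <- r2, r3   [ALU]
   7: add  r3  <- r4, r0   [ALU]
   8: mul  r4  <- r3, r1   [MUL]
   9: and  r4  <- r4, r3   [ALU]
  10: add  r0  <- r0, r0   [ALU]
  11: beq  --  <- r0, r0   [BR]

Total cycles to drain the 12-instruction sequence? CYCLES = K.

CYCLES = 9

#0 head=0: sll;and i0,i1 2-wide
#1 head=2: sll i2 WAW r0
#2 head=3: sub i3 RAW r0
#3 head=4: st i4 no-port MEM/MUL
#4 head=5: mul;or i5,i6 2-wide
#5 head=7: add i7 RAW r3
#6 head=8: mul i8 RAW+WAW r4
#7 head=9: and;add i9,i10 2-wide
#8 head=11: beq i11 tail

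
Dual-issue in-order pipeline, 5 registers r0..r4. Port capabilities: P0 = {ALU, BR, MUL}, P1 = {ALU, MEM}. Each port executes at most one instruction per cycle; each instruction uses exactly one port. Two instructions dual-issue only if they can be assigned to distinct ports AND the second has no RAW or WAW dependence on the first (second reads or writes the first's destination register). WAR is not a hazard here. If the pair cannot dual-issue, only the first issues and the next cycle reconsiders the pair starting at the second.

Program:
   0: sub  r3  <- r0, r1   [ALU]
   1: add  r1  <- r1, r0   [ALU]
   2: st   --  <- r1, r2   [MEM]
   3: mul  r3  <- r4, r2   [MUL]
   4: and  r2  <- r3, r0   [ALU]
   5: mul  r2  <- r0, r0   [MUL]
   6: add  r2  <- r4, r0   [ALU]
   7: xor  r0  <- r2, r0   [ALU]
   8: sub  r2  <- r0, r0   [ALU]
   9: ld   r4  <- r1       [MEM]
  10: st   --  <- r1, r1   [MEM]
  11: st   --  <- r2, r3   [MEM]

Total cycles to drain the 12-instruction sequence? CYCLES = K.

[0] i0+i1  sub+add  -- dual
[1] i2+i3  st+mul  -- dual
[2] i4  and  -- WAW r2
[3] i5  mul  -- WAW r2
[4] i6  add  -- RAW r2
[5] i7  xor  -- RAW r0
[6] i8+i9  sub+ld  -- dual
[7] i10  st  -- no-port MEM/MEM
[8] i11  st  -- tail

CYCLES = 9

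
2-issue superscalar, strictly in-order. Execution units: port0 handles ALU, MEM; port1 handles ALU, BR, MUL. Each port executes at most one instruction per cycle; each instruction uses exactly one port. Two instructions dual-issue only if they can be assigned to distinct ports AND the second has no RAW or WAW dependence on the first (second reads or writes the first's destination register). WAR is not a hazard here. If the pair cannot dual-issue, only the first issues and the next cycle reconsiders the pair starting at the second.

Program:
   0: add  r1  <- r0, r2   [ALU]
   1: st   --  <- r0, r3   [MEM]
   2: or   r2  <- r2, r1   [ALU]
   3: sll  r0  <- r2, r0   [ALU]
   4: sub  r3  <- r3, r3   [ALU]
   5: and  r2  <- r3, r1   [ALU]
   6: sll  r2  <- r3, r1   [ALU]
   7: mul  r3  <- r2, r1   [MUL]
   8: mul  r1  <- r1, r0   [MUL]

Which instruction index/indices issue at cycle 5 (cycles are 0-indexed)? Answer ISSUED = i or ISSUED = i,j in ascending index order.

  cy0 -> i0&i1 (add+st) dual
  cy1 -> i2 (or) RAW r2
  cy2 -> i3&i4 (sll+sub) dual
  cy3 -> i5 (and) WAW r2
  cy4 -> i6 (sll) RAW r2
  cy5 -> i7 (mul) no-port MUL/MUL
  cy6 -> i8 (mul) tail

ISSUED = 7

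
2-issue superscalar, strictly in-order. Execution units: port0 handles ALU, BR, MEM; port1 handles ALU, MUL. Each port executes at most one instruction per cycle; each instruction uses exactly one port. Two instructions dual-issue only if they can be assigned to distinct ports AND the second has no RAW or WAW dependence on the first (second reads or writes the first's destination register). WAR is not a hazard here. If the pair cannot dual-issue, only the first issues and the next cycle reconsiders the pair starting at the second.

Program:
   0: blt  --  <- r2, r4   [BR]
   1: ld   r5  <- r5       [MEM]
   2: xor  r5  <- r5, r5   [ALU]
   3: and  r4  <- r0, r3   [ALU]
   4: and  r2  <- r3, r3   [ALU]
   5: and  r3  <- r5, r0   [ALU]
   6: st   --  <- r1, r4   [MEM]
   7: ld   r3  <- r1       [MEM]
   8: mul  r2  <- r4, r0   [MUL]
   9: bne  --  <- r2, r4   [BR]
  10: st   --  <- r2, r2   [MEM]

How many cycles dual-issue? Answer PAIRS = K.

t=0 i0:blt.BR ; no-port BR/MEM
t=1 i1:ld.MEM ; RAW+WAW r5
t=2 i2/i3:xor.ALU;and.ALU ; 2-wide
t=3 i4/i5:and.ALU;and.ALU ; 2-wide
t=4 i6:st.MEM ; no-port MEM/MEM
t=5 i7/i8:ld.MEM;mul.MUL ; 2-wide
t=6 i9:bne.BR ; no-port BR/MEM
t=7 i10:st.MEM ; tail

PAIRS = 3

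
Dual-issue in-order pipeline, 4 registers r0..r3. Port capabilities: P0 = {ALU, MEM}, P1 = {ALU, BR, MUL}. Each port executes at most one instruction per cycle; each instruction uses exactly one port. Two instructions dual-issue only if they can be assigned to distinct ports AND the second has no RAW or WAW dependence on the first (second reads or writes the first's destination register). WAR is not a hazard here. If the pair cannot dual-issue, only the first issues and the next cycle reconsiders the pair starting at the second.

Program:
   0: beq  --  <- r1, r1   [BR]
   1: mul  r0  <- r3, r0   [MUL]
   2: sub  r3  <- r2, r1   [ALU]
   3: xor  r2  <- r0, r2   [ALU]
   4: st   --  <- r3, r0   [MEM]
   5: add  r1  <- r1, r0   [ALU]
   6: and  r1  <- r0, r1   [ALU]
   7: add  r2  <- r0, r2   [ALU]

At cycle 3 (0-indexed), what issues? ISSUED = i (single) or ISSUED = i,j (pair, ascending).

[0] i0  beq.BR  -- no-port BR/MUL
[1] i1/i2  mul.MUL/sub.ALU  -- pair
[2] i3/i4  xor.ALU/st.MEM  -- pair
[3] i5  add.ALU  -- RAW+WAW r1
[4] i6/i7  and.ALU/add.ALU  -- pair

ISSUED = 5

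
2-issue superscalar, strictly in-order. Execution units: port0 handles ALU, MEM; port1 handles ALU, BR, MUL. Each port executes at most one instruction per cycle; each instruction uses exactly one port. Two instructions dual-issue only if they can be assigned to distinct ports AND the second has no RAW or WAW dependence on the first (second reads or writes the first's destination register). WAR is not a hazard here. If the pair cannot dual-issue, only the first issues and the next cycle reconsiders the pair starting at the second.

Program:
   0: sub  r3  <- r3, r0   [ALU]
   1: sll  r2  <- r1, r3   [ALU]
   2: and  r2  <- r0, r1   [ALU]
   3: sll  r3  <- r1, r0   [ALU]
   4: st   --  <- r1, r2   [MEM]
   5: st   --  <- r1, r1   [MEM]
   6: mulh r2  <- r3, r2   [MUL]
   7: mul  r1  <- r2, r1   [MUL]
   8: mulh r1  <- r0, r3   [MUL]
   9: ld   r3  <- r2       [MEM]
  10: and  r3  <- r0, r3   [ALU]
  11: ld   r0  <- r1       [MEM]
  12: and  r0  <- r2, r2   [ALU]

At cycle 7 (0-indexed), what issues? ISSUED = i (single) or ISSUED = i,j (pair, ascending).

#0 head=0: sub i0 RAW r3
#1 head=1: sll i1 WAW r2
#2 head=2: and sll i2,i3 dual
#3 head=4: st i4 no-port MEM/MEM
#4 head=5: st mulh i5,i6 dual
#5 head=7: mul i7 no-port MUL/MUL
#6 head=8: mulh ld i8,i9 dual
#7 head=10: and ld i10,i11 dual
#8 head=12: and i12 tail

ISSUED = 10,11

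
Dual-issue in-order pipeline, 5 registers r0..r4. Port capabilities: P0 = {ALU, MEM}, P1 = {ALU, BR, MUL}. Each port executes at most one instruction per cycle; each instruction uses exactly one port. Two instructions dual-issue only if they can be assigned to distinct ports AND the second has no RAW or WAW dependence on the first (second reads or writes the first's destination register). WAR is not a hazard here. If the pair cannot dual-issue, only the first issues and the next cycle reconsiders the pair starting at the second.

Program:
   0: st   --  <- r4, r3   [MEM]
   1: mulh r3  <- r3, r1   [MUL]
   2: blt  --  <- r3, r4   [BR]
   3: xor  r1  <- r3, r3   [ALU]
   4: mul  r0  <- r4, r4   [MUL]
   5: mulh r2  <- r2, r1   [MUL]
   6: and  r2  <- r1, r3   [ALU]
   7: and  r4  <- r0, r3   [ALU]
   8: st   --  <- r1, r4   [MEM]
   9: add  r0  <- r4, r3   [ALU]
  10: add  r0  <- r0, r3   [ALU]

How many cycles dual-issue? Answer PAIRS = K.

  cy0 -> i0+i1 (st mulh) dual
  cy1 -> i2+i3 (blt xor) dual
  cy2 -> i4 (mul) no-port MUL/MUL
  cy3 -> i5 (mulh) WAW r2
  cy4 -> i6+i7 (and and) dual
  cy5 -> i8+i9 (st add) dual
  cy6 -> i10 (add) tail

PAIRS = 4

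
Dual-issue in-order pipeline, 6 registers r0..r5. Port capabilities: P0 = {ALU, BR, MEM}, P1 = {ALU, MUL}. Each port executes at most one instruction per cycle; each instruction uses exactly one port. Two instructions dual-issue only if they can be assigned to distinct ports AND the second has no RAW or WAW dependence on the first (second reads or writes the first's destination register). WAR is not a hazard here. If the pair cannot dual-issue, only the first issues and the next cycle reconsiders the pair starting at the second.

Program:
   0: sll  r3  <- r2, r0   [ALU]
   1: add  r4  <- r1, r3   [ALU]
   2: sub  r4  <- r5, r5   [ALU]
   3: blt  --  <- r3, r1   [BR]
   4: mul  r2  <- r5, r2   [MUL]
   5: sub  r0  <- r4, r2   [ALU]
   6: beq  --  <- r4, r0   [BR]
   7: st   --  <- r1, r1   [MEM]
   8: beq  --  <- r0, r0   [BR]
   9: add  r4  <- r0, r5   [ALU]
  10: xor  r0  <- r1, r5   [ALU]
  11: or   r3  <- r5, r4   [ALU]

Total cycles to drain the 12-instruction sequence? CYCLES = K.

CYCLES = 9

c0: i0 sll  RAW r3
c1: i1 add  WAW r4
c2: i2+i3 sub/blt  dual
c3: i4 mul  RAW r2
c4: i5 sub  RAW r0
c5: i6 beq  no-port BR/MEM
c6: i7 st  no-port MEM/BR
c7: i8+i9 beq/add  dual
c8: i10+i11 xor/or  dual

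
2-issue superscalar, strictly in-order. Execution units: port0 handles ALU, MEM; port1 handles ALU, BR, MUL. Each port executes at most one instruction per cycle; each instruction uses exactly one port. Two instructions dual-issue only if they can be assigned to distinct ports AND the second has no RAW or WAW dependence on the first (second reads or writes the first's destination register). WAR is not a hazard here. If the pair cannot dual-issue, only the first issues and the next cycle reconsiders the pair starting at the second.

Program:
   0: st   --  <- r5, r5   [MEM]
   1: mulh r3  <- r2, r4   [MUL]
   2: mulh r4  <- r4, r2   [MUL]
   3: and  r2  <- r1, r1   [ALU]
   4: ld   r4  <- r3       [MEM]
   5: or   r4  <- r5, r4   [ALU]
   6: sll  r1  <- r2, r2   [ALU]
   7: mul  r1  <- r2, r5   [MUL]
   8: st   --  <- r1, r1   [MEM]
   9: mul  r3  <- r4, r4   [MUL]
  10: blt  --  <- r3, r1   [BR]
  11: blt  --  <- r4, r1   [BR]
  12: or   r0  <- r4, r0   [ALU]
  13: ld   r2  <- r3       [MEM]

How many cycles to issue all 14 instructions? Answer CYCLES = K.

c0: i0&i1 st/mulh  dual
c1: i2&i3 mulh/and  dual
c2: i4 ld  RAW+WAW r4
c3: i5&i6 or/sll  dual
c4: i7 mul  RAW r1
c5: i8&i9 st/mul  dual
c6: i10 blt  no-port BR/BR
c7: i11&i12 blt/or  dual
c8: i13 ld  tail

CYCLES = 9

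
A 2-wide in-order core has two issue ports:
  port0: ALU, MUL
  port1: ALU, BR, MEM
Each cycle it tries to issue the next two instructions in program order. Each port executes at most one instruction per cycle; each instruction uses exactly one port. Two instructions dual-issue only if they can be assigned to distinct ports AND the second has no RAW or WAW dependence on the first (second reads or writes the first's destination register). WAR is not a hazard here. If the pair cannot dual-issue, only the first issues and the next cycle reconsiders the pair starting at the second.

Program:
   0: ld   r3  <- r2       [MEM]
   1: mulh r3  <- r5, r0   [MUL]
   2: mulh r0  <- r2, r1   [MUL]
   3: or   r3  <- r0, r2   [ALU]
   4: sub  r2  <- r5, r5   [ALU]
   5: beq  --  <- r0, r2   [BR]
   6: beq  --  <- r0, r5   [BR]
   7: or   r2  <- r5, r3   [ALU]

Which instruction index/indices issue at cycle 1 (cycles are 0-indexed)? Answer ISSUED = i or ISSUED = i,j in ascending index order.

[0] i0  ld  -- WAW r3
[1] i1  mulh  -- no-port MUL/MUL
[2] i2  mulh  -- RAW r0
[3] i3+i4  or;sub  -- dual
[4] i5  beq  -- no-port BR/BR
[5] i6+i7  beq;or  -- dual

ISSUED = 1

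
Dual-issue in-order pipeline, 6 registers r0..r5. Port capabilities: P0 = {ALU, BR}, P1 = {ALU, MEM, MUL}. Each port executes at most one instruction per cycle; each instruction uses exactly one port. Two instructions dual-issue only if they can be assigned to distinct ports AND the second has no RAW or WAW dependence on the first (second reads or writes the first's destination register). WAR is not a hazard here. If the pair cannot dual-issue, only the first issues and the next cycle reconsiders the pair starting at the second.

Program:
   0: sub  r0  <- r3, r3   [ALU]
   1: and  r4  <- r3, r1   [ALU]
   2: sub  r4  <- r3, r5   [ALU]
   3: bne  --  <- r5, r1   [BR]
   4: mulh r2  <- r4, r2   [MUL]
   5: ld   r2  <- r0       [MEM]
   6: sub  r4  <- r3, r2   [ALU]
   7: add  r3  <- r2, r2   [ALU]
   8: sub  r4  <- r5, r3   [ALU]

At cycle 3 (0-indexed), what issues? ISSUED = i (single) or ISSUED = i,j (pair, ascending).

0. sub.ALU;and.ALU @i0,i1  | 2-wide
1. sub.ALU;bne.BR @i2,i3  | 2-wide
2. mulh.MUL @i4  | no-port MUL/MEM
3. ld.MEM @i5  | RAW r2
4. sub.ALU;add.ALU @i6,i7  | 2-wide
5. sub.ALU @i8  | tail

ISSUED = 5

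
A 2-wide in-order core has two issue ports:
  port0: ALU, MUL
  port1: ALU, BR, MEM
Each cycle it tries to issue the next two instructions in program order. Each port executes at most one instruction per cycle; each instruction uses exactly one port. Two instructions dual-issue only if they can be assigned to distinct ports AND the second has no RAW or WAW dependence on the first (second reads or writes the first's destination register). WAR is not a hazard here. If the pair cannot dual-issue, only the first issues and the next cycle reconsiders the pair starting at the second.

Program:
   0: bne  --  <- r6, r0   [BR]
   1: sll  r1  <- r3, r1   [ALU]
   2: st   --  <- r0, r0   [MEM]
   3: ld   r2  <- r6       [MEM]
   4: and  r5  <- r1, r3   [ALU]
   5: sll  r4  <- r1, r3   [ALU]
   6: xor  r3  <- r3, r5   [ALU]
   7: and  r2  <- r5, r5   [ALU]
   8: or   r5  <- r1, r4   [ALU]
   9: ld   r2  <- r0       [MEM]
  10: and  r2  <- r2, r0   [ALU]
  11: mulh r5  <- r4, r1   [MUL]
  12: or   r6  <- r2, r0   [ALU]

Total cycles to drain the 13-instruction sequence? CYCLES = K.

CYCLES = 8

0. bne/sll @i0+i1  | pair
1. st @i2  | no-port MEM/MEM
2. ld/and @i3+i4  | pair
3. sll/xor @i5+i6  | pair
4. and/or @i7+i8  | pair
5. ld @i9  | RAW+WAW r2
6. and/mulh @i10+i11  | pair
7. or @i12  | tail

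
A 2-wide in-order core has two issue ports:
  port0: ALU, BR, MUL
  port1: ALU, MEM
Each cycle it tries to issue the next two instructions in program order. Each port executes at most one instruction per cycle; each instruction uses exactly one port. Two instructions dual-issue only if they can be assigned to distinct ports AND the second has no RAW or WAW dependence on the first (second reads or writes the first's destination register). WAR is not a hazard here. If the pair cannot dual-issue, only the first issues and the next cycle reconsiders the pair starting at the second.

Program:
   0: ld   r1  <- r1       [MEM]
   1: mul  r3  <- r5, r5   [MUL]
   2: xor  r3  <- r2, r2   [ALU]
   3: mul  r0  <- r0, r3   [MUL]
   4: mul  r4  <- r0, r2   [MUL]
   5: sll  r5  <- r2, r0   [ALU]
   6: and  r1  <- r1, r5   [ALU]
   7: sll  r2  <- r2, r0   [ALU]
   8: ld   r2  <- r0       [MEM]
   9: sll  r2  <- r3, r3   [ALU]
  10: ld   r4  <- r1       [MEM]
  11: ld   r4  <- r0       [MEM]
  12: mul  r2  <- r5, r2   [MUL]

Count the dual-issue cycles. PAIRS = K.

t=0 i0&i1:ld.MEM mul.MUL ; pair
t=1 i2:xor.ALU ; RAW r3
t=2 i3:mul.MUL ; no-port MUL/MUL
t=3 i4&i5:mul.MUL sll.ALU ; pair
t=4 i6&i7:and.ALU sll.ALU ; pair
t=5 i8:ld.MEM ; WAW r2
t=6 i9&i10:sll.ALU ld.MEM ; pair
t=7 i11&i12:ld.MEM mul.MUL ; pair

PAIRS = 5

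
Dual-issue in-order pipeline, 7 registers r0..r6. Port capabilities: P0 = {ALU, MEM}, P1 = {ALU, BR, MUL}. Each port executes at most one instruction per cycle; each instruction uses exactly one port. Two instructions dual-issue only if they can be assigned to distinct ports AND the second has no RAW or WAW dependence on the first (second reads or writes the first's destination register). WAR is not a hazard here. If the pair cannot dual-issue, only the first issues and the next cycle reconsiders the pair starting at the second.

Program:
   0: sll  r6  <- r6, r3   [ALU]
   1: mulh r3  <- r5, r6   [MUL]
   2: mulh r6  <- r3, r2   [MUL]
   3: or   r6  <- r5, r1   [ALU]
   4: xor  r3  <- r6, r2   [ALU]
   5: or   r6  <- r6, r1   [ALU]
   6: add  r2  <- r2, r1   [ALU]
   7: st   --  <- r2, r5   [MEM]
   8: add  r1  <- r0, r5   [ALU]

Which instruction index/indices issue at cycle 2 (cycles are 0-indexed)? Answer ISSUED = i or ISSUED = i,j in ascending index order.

ISSUED = 2

c0: i0 sll  RAW r6
c1: i1 mulh  no-port MUL/MUL
c2: i2 mulh  WAW r6
c3: i3 or  RAW r6
c4: i4+i5 xor+or  2-wide
c5: i6 add  RAW r2
c6: i7+i8 st+add  2-wide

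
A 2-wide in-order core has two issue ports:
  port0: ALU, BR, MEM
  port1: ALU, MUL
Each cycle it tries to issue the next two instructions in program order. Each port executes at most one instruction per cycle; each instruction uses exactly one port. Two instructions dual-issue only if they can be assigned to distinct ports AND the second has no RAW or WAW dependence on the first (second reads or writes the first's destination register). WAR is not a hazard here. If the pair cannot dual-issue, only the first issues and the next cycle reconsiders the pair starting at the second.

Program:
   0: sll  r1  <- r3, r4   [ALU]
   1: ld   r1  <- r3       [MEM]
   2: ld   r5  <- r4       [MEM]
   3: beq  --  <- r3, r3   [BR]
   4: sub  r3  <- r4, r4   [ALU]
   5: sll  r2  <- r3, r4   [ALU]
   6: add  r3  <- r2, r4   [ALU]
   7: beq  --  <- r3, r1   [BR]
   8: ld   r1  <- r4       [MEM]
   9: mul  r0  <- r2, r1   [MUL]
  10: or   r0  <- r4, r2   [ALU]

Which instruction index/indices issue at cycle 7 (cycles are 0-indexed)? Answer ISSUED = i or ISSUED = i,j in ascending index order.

ISSUED = 8

  cy0 -> i0 (sll) WAW r1
  cy1 -> i1 (ld) no-port MEM/MEM
  cy2 -> i2 (ld) no-port MEM/BR
  cy3 -> i3/i4 (beq/sub) pair
  cy4 -> i5 (sll) RAW r2
  cy5 -> i6 (add) RAW r3
  cy6 -> i7 (beq) no-port BR/MEM
  cy7 -> i8 (ld) RAW r1
  cy8 -> i9 (mul) WAW r0
  cy9 -> i10 (or) tail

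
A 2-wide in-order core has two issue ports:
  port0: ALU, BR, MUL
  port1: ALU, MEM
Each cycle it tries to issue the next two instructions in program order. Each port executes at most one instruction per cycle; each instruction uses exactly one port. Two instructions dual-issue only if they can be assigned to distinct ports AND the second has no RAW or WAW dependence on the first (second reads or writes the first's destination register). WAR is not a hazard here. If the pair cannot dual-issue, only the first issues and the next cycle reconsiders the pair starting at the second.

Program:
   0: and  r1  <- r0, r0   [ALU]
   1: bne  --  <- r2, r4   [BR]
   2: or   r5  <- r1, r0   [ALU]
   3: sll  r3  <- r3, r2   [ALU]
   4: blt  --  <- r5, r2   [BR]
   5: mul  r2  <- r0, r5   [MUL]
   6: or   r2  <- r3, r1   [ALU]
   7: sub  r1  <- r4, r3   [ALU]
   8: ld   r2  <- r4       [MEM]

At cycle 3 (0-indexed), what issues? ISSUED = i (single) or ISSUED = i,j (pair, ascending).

#0 head=0: and.ALU;bne.BR i0,i1 2-wide
#1 head=2: or.ALU;sll.ALU i2,i3 2-wide
#2 head=4: blt.BR i4 no-port BR/MUL
#3 head=5: mul.MUL i5 WAW r2
#4 head=6: or.ALU;sub.ALU i6,i7 2-wide
#5 head=8: ld.MEM i8 tail

ISSUED = 5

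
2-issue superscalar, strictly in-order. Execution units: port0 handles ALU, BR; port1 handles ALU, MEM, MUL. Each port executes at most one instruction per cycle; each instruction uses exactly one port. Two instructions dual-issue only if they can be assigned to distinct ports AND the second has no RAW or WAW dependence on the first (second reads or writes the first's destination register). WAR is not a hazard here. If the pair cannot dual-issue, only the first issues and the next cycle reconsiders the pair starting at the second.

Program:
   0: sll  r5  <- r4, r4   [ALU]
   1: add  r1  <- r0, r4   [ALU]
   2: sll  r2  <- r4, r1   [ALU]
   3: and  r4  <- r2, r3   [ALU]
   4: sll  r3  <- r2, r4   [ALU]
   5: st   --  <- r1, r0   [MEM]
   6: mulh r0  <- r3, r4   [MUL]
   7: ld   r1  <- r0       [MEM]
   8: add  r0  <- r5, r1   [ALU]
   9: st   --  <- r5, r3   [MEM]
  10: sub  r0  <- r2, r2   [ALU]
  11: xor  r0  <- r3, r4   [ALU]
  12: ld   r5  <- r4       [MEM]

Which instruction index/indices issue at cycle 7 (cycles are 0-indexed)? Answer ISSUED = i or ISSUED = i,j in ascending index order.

ISSUED = 10

[0] i0,i1  sll;add  -- pair
[1] i2  sll  -- RAW r2
[2] i3  and  -- RAW r4
[3] i4,i5  sll;st  -- pair
[4] i6  mulh  -- no-port MUL/MEM
[5] i7  ld  -- RAW r1
[6] i8,i9  add;st  -- pair
[7] i10  sub  -- WAW r0
[8] i11,i12  xor;ld  -- pair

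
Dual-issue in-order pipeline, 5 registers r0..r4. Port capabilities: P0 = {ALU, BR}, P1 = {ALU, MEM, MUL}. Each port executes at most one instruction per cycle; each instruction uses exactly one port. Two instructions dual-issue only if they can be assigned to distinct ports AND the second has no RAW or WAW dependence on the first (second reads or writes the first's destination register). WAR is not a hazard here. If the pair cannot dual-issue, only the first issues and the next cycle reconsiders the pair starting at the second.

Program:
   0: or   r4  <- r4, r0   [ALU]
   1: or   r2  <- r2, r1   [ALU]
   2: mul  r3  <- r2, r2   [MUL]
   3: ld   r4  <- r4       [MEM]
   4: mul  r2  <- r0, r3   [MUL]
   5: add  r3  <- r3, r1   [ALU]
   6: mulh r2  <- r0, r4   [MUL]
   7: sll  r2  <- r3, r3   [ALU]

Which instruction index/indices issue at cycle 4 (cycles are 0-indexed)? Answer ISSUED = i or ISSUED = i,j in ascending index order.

0. or.ALU or.ALU @i0,i1  | 2-wide
1. mul.MUL @i2  | no-port MUL/MEM
2. ld.MEM @i3  | no-port MEM/MUL
3. mul.MUL add.ALU @i4,i5  | 2-wide
4. mulh.MUL @i6  | WAW r2
5. sll.ALU @i7  | tail

ISSUED = 6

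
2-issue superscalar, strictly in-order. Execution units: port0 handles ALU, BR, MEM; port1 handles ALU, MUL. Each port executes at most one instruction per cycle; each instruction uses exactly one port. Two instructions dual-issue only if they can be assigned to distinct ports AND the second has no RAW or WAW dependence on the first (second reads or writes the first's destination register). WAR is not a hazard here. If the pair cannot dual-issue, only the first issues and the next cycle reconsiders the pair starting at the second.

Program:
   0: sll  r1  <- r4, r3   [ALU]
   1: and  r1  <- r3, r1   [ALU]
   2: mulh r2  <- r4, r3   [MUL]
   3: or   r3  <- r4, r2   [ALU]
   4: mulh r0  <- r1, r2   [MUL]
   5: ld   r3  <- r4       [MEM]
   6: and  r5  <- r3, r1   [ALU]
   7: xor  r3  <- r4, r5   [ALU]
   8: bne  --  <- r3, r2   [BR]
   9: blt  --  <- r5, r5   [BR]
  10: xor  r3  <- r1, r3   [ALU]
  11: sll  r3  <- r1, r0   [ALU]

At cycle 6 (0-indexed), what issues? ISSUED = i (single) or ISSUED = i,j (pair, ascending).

ISSUED = 8

t=0 i0:sll ; RAW+WAW r1
t=1 i1+i2:and mulh ; pair
t=2 i3+i4:or mulh ; pair
t=3 i5:ld ; RAW r3
t=4 i6:and ; RAW r5
t=5 i7:xor ; RAW r3
t=6 i8:bne ; no-port BR/BR
t=7 i9+i10:blt xor ; pair
t=8 i11:sll ; tail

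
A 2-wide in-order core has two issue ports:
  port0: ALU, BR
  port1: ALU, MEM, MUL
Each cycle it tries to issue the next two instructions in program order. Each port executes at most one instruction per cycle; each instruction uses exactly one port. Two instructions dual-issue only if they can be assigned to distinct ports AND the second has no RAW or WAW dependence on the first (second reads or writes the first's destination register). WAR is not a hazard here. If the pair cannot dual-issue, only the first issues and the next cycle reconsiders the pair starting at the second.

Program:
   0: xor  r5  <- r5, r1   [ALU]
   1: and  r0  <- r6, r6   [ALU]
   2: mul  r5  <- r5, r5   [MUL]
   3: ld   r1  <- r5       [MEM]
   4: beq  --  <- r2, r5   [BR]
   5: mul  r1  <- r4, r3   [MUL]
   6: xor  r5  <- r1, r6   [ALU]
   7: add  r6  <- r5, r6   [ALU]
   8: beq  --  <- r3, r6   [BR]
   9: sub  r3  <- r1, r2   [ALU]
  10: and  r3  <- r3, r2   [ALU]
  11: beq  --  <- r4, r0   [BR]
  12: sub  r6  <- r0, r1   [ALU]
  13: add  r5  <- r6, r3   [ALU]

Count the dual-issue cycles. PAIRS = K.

c0: i0,i1 xor+and  dual
c1: i2 mul  no-port MUL/MEM
c2: i3,i4 ld+beq  dual
c3: i5 mul  RAW r1
c4: i6 xor  RAW r5
c5: i7 add  RAW r6
c6: i8,i9 beq+sub  dual
c7: i10,i11 and+beq  dual
c8: i12 sub  RAW r6
c9: i13 add  tail

PAIRS = 4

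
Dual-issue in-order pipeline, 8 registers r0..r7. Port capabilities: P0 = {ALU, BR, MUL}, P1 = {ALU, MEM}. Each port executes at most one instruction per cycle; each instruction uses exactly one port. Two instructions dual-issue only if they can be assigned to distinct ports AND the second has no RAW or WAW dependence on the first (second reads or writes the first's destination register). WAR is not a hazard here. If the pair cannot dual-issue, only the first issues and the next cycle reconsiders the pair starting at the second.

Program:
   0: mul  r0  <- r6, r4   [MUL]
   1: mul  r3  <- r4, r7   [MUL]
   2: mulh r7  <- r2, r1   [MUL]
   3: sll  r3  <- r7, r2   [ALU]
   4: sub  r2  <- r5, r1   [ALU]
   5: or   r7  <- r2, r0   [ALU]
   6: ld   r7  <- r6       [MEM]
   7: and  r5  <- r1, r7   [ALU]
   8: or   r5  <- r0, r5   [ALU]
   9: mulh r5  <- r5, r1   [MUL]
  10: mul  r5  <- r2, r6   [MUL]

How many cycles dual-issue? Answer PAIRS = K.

PAIRS = 1

#0 head=0: mul i0 no-port MUL/MUL
#1 head=1: mul i1 no-port MUL/MUL
#2 head=2: mulh i2 RAW r7
#3 head=3: sll+sub i3/i4 2-wide
#4 head=5: or i5 WAW r7
#5 head=6: ld i6 RAW r7
#6 head=7: and i7 RAW+WAW r5
#7 head=8: or i8 RAW+WAW r5
#8 head=9: mulh i9 no-port MUL/MUL
#9 head=10: mul i10 tail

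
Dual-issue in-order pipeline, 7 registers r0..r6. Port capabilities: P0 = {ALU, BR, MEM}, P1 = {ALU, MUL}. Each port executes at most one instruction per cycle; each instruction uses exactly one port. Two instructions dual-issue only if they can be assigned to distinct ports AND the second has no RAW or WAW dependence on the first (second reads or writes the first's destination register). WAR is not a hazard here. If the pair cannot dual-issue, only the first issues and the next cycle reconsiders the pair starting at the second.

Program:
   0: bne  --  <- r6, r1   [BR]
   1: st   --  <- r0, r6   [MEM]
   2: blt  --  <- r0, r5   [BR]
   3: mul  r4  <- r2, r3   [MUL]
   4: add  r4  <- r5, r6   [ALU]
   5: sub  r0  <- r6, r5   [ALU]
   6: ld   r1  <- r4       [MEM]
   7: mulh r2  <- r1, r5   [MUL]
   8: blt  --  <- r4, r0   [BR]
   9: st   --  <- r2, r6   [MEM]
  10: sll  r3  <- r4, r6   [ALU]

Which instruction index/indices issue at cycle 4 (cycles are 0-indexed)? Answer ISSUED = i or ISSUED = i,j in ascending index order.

t=0 i0:bne.BR ; no-port BR/MEM
t=1 i1:st.MEM ; no-port MEM/BR
t=2 i2,i3:blt.BR+mul.MUL ; 2-wide
t=3 i4,i5:add.ALU+sub.ALU ; 2-wide
t=4 i6:ld.MEM ; RAW r1
t=5 i7,i8:mulh.MUL+blt.BR ; 2-wide
t=6 i9,i10:st.MEM+sll.ALU ; 2-wide

ISSUED = 6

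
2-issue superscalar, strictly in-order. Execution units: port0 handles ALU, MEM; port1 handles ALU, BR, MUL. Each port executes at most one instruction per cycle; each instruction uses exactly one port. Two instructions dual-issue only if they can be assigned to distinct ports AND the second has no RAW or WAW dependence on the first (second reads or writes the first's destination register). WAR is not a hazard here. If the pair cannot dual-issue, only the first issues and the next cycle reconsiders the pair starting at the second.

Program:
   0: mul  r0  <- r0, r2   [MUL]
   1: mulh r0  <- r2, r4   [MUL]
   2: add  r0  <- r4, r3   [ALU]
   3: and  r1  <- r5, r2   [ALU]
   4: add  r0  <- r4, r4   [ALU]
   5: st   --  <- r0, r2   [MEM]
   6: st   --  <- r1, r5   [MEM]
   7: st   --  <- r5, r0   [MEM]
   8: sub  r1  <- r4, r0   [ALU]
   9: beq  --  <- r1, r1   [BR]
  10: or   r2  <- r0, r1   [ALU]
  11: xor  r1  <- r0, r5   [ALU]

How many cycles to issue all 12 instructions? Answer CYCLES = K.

t=0 i0:mul ; no-port MUL/MUL
t=1 i1:mulh ; WAW r0
t=2 i2,i3:add;and ; pair
t=3 i4:add ; RAW r0
t=4 i5:st ; no-port MEM/MEM
t=5 i6:st ; no-port MEM/MEM
t=6 i7,i8:st;sub ; pair
t=7 i9,i10:beq;or ; pair
t=8 i11:xor ; tail

CYCLES = 9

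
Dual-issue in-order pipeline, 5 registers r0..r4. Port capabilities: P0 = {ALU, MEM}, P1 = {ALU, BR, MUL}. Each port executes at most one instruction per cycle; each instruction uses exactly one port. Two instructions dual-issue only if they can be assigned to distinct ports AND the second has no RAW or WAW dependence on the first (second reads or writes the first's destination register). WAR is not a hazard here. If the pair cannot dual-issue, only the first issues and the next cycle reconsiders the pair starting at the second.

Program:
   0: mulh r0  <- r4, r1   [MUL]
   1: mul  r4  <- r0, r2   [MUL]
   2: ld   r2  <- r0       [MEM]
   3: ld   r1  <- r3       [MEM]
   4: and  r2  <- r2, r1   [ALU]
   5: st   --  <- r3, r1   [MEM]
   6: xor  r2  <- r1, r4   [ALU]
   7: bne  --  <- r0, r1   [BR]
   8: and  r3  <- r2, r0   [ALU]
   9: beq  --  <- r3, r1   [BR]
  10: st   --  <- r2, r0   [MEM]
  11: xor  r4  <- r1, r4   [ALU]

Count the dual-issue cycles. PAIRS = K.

  cy0 -> i0 (mulh) no-port MUL/MUL
  cy1 -> i1/i2 (mul+ld) dual
  cy2 -> i3 (ld) RAW r1
  cy3 -> i4/i5 (and+st) dual
  cy4 -> i6/i7 (xor+bne) dual
  cy5 -> i8 (and) RAW r3
  cy6 -> i9/i10 (beq+st) dual
  cy7 -> i11 (xor) tail

PAIRS = 4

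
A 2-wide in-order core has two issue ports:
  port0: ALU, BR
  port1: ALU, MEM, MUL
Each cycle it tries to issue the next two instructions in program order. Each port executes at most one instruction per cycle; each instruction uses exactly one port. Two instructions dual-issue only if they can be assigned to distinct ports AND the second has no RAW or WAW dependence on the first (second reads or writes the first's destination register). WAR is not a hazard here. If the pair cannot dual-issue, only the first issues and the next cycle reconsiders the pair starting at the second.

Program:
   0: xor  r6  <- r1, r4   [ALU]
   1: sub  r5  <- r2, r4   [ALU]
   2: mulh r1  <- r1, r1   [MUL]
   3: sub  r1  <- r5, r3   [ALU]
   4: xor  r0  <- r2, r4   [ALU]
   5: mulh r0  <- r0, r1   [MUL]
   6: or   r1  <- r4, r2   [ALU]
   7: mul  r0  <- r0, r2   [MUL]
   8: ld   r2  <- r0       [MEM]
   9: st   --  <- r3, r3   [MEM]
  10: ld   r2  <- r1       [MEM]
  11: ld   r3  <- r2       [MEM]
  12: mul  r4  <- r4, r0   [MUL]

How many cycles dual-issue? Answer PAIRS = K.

PAIRS = 3

c0: i0,i1 xor.ALU/sub.ALU  dual
c1: i2 mulh.MUL  WAW r1
c2: i3,i4 sub.ALU/xor.ALU  dual
c3: i5,i6 mulh.MUL/or.ALU  dual
c4: i7 mul.MUL  no-port MUL/MEM
c5: i8 ld.MEM  no-port MEM/MEM
c6: i9 st.MEM  no-port MEM/MEM
c7: i10 ld.MEM  no-port MEM/MEM
c8: i11 ld.MEM  no-port MEM/MUL
c9: i12 mul.MUL  tail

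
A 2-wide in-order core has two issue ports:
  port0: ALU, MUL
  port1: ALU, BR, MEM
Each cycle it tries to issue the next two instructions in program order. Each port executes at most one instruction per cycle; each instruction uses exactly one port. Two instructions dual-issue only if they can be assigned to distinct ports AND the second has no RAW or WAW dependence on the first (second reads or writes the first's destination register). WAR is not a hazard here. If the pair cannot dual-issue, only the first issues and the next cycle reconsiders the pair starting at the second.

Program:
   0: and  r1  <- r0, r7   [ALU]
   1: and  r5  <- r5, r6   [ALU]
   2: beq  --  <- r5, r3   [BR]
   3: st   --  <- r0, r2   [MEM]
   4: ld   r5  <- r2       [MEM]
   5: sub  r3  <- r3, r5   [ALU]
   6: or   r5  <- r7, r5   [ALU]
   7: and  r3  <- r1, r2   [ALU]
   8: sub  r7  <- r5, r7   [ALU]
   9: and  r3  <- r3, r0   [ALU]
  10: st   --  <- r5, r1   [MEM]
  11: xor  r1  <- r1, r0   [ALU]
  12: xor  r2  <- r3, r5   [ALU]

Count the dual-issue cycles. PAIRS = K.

#0 head=0: and;and i0/i1 dual
#1 head=2: beq i2 no-port BR/MEM
#2 head=3: st i3 no-port MEM/MEM
#3 head=4: ld i4 RAW r5
#4 head=5: sub;or i5/i6 dual
#5 head=7: and;sub i7/i8 dual
#6 head=9: and;st i9/i10 dual
#7 head=11: xor;xor i11/i12 dual

PAIRS = 5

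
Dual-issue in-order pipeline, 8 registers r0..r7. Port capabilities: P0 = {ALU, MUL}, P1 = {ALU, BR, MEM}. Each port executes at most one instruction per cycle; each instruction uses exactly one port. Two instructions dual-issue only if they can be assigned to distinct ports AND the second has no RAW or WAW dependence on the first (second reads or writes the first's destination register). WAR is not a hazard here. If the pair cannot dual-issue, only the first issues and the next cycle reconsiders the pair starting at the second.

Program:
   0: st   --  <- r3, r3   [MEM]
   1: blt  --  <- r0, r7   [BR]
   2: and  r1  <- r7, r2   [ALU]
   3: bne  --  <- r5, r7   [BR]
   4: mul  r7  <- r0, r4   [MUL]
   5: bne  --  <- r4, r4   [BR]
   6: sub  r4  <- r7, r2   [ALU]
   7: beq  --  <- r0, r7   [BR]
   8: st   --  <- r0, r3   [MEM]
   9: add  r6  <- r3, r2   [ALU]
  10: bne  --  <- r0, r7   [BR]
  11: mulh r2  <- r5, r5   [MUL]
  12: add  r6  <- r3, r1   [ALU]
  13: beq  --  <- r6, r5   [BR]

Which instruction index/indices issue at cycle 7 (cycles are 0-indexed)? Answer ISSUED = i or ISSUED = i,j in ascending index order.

t=0 i0:st.MEM ; no-port MEM/BR
t=1 i1/i2:blt.BR;and.ALU ; 2-wide
t=2 i3/i4:bne.BR;mul.MUL ; 2-wide
t=3 i5/i6:bne.BR;sub.ALU ; 2-wide
t=4 i7:beq.BR ; no-port BR/MEM
t=5 i8/i9:st.MEM;add.ALU ; 2-wide
t=6 i10/i11:bne.BR;mulh.MUL ; 2-wide
t=7 i12:add.ALU ; RAW r6
t=8 i13:beq.BR ; tail

ISSUED = 12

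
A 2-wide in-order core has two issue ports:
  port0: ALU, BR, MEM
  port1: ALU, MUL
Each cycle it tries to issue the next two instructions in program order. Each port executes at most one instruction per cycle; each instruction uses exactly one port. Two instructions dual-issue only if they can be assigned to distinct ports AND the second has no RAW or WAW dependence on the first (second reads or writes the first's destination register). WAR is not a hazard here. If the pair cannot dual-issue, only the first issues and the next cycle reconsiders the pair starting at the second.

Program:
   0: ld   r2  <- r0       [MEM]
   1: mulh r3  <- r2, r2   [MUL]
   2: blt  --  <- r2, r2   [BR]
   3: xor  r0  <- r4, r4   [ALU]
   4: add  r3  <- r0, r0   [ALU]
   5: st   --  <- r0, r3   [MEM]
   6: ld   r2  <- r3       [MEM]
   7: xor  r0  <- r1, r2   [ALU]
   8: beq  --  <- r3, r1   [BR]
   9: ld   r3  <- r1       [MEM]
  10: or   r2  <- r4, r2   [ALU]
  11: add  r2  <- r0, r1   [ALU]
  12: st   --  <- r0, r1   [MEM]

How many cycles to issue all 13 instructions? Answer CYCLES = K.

  cy0 -> i0 (ld) RAW r2
  cy1 -> i1,i2 (mulh+blt) pair
  cy2 -> i3 (xor) RAW r0
  cy3 -> i4 (add) RAW r3
  cy4 -> i5 (st) no-port MEM/MEM
  cy5 -> i6 (ld) RAW r2
  cy6 -> i7,i8 (xor+beq) pair
  cy7 -> i9,i10 (ld+or) pair
  cy8 -> i11,i12 (add+st) pair

CYCLES = 9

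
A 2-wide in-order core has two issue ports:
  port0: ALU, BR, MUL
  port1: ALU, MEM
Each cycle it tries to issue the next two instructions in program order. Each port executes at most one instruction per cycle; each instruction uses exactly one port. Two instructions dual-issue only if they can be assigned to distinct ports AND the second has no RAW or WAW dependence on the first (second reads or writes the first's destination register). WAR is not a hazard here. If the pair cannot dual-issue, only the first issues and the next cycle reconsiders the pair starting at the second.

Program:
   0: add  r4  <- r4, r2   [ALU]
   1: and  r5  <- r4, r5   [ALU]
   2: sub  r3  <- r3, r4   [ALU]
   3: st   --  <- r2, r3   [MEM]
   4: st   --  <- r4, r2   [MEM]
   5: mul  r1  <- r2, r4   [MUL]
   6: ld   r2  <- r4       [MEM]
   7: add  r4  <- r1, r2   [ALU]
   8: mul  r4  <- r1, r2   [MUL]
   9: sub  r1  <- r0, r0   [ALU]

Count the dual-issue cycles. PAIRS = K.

PAIRS = 3

  cy0 -> i0 (add) RAW r4
  cy1 -> i1&i2 (and sub) 2-wide
  cy2 -> i3 (st) no-port MEM/MEM
  cy3 -> i4&i5 (st mul) 2-wide
  cy4 -> i6 (ld) RAW r2
  cy5 -> i7 (add) WAW r4
  cy6 -> i8&i9 (mul sub) 2-wide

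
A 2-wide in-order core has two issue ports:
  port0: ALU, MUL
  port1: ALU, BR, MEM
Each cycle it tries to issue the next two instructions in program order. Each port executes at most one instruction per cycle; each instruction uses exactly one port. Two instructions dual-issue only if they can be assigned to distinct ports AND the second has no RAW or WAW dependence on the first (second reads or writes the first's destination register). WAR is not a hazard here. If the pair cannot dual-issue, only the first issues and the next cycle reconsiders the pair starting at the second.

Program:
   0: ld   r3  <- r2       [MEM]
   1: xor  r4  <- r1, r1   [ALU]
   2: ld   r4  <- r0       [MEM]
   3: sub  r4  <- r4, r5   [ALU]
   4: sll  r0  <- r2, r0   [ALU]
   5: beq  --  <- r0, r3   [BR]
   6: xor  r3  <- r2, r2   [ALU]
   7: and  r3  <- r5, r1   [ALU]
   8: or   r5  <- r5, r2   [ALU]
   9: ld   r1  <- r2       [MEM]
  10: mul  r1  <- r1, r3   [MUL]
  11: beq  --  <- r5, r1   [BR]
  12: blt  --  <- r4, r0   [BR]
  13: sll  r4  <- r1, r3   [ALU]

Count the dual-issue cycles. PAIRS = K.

0. ld.MEM;xor.ALU @i0+i1  | 2-wide
1. ld.MEM @i2  | RAW+WAW r4
2. sub.ALU;sll.ALU @i3+i4  | 2-wide
3. beq.BR;xor.ALU @i5+i6  | 2-wide
4. and.ALU;or.ALU @i7+i8  | 2-wide
5. ld.MEM @i9  | RAW+WAW r1
6. mul.MUL @i10  | RAW r1
7. beq.BR @i11  | no-port BR/BR
8. blt.BR;sll.ALU @i12+i13  | 2-wide

PAIRS = 5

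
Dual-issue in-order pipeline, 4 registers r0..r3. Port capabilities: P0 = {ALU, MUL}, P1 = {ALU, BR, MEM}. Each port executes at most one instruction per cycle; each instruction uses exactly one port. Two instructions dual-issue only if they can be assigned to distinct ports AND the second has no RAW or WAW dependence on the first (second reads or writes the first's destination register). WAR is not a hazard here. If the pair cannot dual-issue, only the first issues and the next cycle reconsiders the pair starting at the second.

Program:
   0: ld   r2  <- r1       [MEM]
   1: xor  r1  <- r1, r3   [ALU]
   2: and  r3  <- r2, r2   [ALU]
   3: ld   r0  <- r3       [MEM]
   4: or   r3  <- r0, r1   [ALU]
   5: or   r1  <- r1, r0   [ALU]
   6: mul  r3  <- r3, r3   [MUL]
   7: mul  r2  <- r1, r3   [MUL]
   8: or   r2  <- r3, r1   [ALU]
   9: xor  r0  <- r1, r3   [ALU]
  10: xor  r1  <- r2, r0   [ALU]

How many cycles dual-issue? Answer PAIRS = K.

PAIRS = 3

[0] i0/i1  ld+xor  -- pair
[1] i2  and  -- RAW r3
[2] i3  ld  -- RAW r0
[3] i4/i5  or+or  -- pair
[4] i6  mul  -- no-port MUL/MUL
[5] i7  mul  -- WAW r2
[6] i8/i9  or+xor  -- pair
[7] i10  xor  -- tail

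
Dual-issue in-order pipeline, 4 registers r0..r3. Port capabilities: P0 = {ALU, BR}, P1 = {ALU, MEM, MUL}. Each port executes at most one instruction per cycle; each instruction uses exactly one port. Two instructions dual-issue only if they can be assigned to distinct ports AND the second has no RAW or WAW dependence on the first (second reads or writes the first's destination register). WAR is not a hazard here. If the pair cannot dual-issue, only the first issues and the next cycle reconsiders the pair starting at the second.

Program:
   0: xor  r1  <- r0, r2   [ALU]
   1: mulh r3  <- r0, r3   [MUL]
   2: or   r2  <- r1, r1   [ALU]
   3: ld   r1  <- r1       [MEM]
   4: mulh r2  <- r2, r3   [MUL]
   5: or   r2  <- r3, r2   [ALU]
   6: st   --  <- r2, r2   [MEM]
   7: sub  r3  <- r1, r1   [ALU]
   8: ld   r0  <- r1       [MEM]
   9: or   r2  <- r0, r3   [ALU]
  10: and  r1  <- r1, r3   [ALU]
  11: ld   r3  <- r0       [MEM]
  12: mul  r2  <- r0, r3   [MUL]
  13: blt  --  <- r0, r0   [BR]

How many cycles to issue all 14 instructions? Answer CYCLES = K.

CYCLES = 9

  cy0 -> i0+i1 (xor;mulh) dual
  cy1 -> i2+i3 (or;ld) dual
  cy2 -> i4 (mulh) RAW+WAW r2
  cy3 -> i5 (or) RAW r2
  cy4 -> i6+i7 (st;sub) dual
  cy5 -> i8 (ld) RAW r0
  cy6 -> i9+i10 (or;and) dual
  cy7 -> i11 (ld) no-port MEM/MUL
  cy8 -> i12+i13 (mul;blt) dual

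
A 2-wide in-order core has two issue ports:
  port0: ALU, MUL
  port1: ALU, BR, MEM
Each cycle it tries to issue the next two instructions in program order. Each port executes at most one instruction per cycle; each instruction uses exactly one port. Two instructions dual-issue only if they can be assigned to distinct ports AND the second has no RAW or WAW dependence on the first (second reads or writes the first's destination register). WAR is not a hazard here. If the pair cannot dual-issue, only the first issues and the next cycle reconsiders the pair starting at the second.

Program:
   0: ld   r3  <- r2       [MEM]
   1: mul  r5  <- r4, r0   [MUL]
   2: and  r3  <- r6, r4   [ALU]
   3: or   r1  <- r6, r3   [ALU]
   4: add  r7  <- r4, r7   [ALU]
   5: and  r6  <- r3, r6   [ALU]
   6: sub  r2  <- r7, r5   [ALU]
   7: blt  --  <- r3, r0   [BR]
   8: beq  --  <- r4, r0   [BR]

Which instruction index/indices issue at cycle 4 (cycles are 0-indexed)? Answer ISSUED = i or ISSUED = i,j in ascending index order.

ISSUED = 7

  cy0 -> i0&i1 (ld;mul) dual
  cy1 -> i2 (and) RAW r3
  cy2 -> i3&i4 (or;add) dual
  cy3 -> i5&i6 (and;sub) dual
  cy4 -> i7 (blt) no-port BR/BR
  cy5 -> i8 (beq) tail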